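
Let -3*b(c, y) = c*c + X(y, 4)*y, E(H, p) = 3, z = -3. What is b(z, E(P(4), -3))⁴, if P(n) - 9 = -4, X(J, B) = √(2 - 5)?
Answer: (3 + I*√3)⁴ ≈ -72.0 + 124.71*I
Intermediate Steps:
X(J, B) = I*√3 (X(J, B) = √(-3) = I*√3)
P(n) = 5 (P(n) = 9 - 4 = 5)
b(c, y) = -c²/3 - I*y*√3/3 (b(c, y) = -(c*c + (I*√3)*y)/3 = -(c² + I*y*√3)/3 = -c²/3 - I*y*√3/3)
b(z, E(P(4), -3))⁴ = (-⅓*(-3)² - ⅓*I*3*√3)⁴ = (-⅓*9 - I*√3)⁴ = (-3 - I*√3)⁴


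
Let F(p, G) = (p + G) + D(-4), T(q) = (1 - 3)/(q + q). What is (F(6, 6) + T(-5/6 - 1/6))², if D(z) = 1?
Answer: 196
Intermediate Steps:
T(q) = -1/q (T(q) = -2*1/(2*q) = -1/q)
F(p, G) = 1 + G + p (F(p, G) = (p + G) + 1 = (G + p) + 1 = 1 + G + p)
(F(6, 6) + T(-5/6 - 1/6))² = ((1 + 6 + 6) - 1/(-5/6 - 1/6))² = (13 - 1/(-5*⅙ - 1*⅙))² = (13 - 1/(-⅚ - ⅙))² = (13 - 1/(-1))² = (13 - 1*(-1))² = (13 + 1)² = 14² = 196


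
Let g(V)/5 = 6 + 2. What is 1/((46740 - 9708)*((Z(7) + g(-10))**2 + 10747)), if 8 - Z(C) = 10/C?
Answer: 49/23436775128 ≈ 2.0907e-9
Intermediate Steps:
Z(C) = 8 - 10/C
g(V) = 40 (g(V) = 5*(6 + 2) = 5*8 = 40)
1/((46740 - 9708)*((Z(7) + g(-10))**2 + 10747)) = 1/((46740 - 9708)*(((8 - 10/7) + 40)**2 + 10747)) = 1/(37032*(((8 - 10*1/7) + 40)**2 + 10747)) = 1/(37032*(((8 - 10/7) + 40)**2 + 10747)) = 1/(37032*((46/7 + 40)**2 + 10747)) = 1/(37032*((326/7)**2 + 10747)) = 1/(37032*(106276/49 + 10747)) = 1/(37032*(632879/49)) = 1/(23436775128/49) = 49/23436775128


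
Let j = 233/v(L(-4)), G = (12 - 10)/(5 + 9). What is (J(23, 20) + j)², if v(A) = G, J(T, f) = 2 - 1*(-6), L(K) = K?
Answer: 2686321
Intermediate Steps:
J(T, f) = 8 (J(T, f) = 2 + 6 = 8)
G = ⅐ (G = 2/14 = 2*(1/14) = ⅐ ≈ 0.14286)
v(A) = ⅐
j = 1631 (j = 233/(⅐) = 233*7 = 1631)
(J(23, 20) + j)² = (8 + 1631)² = 1639² = 2686321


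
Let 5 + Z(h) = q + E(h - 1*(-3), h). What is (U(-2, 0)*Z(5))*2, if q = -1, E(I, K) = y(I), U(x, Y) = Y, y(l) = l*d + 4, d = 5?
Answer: 0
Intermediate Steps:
y(l) = 4 + 5*l (y(l) = l*5 + 4 = 5*l + 4 = 4 + 5*l)
E(I, K) = 4 + 5*I
Z(h) = 13 + 5*h (Z(h) = -5 + (-1 + (4 + 5*(h - 1*(-3)))) = -5 + (-1 + (4 + 5*(h + 3))) = -5 + (-1 + (4 + 5*(3 + h))) = -5 + (-1 + (4 + (15 + 5*h))) = -5 + (-1 + (19 + 5*h)) = -5 + (18 + 5*h) = 13 + 5*h)
(U(-2, 0)*Z(5))*2 = (0*(13 + 5*5))*2 = (0*(13 + 25))*2 = (0*38)*2 = 0*2 = 0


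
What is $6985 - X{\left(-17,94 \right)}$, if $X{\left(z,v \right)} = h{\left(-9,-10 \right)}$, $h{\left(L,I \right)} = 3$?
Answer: $6982$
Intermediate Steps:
$X{\left(z,v \right)} = 3$
$6985 - X{\left(-17,94 \right)} = 6985 - 3 = 6982$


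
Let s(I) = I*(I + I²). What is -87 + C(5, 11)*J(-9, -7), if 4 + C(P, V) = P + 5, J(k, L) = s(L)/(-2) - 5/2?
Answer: 780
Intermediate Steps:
J(k, L) = -5/2 - L²*(1 + L)/2 (J(k, L) = (L²*(1 + L))/(-2) - 5/2 = (L²*(1 + L))*(-½) - 5*½ = -L²*(1 + L)/2 - 5/2 = -5/2 - L²*(1 + L)/2)
C(P, V) = 1 + P (C(P, V) = -4 + (P + 5) = -4 + (5 + P) = 1 + P)
-87 + C(5, 11)*J(-9, -7) = -87 + (1 + 5)*(-5/2 + (½)*(-7)²*(-1 - 1*(-7))) = -87 + 6*(-5/2 + (½)*49*(-1 + 7)) = -87 + 6*(-5/2 + (½)*49*6) = -87 + 6*(-5/2 + 147) = -87 + 6*(289/2) = -87 + 867 = 780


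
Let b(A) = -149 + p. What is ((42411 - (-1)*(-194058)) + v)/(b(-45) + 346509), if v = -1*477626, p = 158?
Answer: -629273/346518 ≈ -1.8160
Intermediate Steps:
b(A) = 9 (b(A) = -149 + 158 = 9)
v = -477626
((42411 - (-1)*(-194058)) + v)/(b(-45) + 346509) = ((42411 - (-1)*(-194058)) - 477626)/(9 + 346509) = ((42411 - 1*194058) - 477626)/346518 = ((42411 - 194058) - 477626)*(1/346518) = (-151647 - 477626)*(1/346518) = -629273*1/346518 = -629273/346518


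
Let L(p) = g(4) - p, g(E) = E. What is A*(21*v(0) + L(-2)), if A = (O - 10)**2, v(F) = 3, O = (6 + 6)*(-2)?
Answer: 79764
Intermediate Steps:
O = -24 (O = 12*(-2) = -24)
A = 1156 (A = (-24 - 10)**2 = (-34)**2 = 1156)
L(p) = 4 - p
A*(21*v(0) + L(-2)) = 1156*(21*3 + (4 - 1*(-2))) = 1156*(63 + (4 + 2)) = 1156*(63 + 6) = 1156*69 = 79764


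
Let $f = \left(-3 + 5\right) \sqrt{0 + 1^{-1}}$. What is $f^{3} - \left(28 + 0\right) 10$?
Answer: $-272$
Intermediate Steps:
$f = 2$ ($f = 2 \sqrt{0 + 1} = 2 \sqrt{1} = 2 \cdot 1 = 2$)
$f^{3} - \left(28 + 0\right) 10 = 2^{3} - \left(28 + 0\right) 10 = 8 - 28 \cdot 10 = 8 - 280 = -272$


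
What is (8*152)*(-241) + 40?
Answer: -293016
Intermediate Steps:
(8*152)*(-241) + 40 = 1216*(-241) + 40 = -293056 + 40 = -293016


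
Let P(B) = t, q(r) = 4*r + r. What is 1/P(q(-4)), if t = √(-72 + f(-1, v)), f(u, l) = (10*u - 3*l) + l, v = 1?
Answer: -I*√21/42 ≈ -0.10911*I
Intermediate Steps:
f(u, l) = -2*l + 10*u (f(u, l) = (-3*l + 10*u) + l = -2*l + 10*u)
q(r) = 5*r
t = 2*I*√21 (t = √(-72 + (-2*1 + 10*(-1))) = √(-72 + (-2 - 10)) = √(-72 - 12) = √(-84) = 2*I*√21 ≈ 9.1651*I)
P(B) = 2*I*√21
1/P(q(-4)) = 1/(2*I*√21) = -I*√21/42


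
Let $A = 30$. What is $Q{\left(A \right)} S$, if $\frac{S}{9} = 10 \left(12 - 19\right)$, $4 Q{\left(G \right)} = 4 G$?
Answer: $-18900$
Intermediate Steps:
$Q{\left(G \right)} = G$ ($Q{\left(G \right)} = \frac{4 G}{4} = G$)
$S = -630$ ($S = 9 \cdot 10 \left(12 - 19\right) = 9 \cdot 10 \left(-7\right) = 9 \left(-70\right) = -630$)
$Q{\left(A \right)} S = 30 \left(-630\right) = -18900$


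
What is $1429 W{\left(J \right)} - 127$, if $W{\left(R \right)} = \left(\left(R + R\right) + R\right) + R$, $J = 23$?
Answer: $131341$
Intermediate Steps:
$W{\left(R \right)} = 4 R$ ($W{\left(R \right)} = \left(2 R + R\right) + R = 3 R + R = 4 R$)
$1429 W{\left(J \right)} - 127 = 1429 \cdot 4 \cdot 23 - 127 = 1429 \cdot 92 - 127 = 131468 - 127 = 131341$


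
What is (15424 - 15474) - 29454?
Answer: -29504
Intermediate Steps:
(15424 - 15474) - 29454 = -50 - 29454 = -29504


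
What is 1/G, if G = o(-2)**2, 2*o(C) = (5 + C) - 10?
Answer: 4/49 ≈ 0.081633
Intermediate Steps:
o(C) = -5/2 + C/2 (o(C) = ((5 + C) - 10)/2 = (-5 + C)/2 = -5/2 + C/2)
G = 49/4 (G = (-5/2 + (1/2)*(-2))**2 = (-5/2 - 1)**2 = (-7/2)**2 = 49/4 ≈ 12.250)
1/G = 1/(49/4) = 4/49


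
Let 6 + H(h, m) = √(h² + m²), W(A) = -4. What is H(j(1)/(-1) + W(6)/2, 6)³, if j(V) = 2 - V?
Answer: -1026 + 459*√5 ≈ 0.35520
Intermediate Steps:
H(h, m) = -6 + √(h² + m²)
H(j(1)/(-1) + W(6)/2, 6)³ = (-6 + √(((2 - 1*1)/(-1) - 4/2)² + 6²))³ = (-6 + √(((2 - 1)*(-1) - 4*½)² + 36))³ = (-6 + √((1*(-1) - 2)² + 36))³ = (-6 + √((-1 - 2)² + 36))³ = (-6 + √((-3)² + 36))³ = (-6 + √(9 + 36))³ = (-6 + √45)³ = (-6 + 3*√5)³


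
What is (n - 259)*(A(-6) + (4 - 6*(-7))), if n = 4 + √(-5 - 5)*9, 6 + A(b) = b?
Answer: -8670 + 306*I*√10 ≈ -8670.0 + 967.66*I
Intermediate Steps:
A(b) = -6 + b
n = 4 + 9*I*√10 (n = 4 + √(-10)*9 = 4 + (I*√10)*9 = 4 + 9*I*√10 ≈ 4.0 + 28.461*I)
(n - 259)*(A(-6) + (4 - 6*(-7))) = ((4 + 9*I*√10) - 259)*((-6 - 6) + (4 - 6*(-7))) = (-255 + 9*I*√10)*(-12 + (4 + 42)) = (-255 + 9*I*√10)*(-12 + 46) = (-255 + 9*I*√10)*34 = -8670 + 306*I*√10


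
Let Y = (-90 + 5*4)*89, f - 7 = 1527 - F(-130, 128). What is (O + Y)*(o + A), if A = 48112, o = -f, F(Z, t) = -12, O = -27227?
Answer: -1557958662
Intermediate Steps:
f = 1546 (f = 7 + (1527 - 1*(-12)) = 7 + (1527 + 12) = 7 + 1539 = 1546)
o = -1546 (o = -1*1546 = -1546)
Y = -6230 (Y = (-90 + 20)*89 = -70*89 = -6230)
(O + Y)*(o + A) = (-27227 - 6230)*(-1546 + 48112) = -33457*46566 = -1557958662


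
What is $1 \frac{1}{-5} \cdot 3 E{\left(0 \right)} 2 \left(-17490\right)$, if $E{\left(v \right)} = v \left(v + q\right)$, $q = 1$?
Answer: $0$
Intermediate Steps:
$E{\left(v \right)} = v \left(1 + v\right)$ ($E{\left(v \right)} = v \left(v + 1\right) = v \left(1 + v\right)$)
$1 \frac{1}{-5} \cdot 3 E{\left(0 \right)} 2 \left(-17490\right) = 1 \frac{1}{-5} \cdot 3 \cdot 0 \left(1 + 0\right) 2 \left(-17490\right) = 1 \left(- \frac{1}{5}\right) 3 \cdot 0 \cdot 1 \cdot 2 \left(-17490\right) = \left(- \frac{1}{5}\right) 3 \cdot 0 \cdot 2 \left(-17490\right) = \left(- \frac{3}{5}\right) 0 \cdot 2 \left(-17490\right) = 0 \cdot 2 \left(-17490\right) = 0 \left(-17490\right) = 0$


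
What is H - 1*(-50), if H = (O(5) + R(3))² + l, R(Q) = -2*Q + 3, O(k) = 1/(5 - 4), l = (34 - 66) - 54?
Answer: -32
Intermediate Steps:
l = -86 (l = -32 - 54 = -86)
O(k) = 1 (O(k) = 1/1 = 1)
R(Q) = 3 - 2*Q
H = -82 (H = (1 + (3 - 2*3))² - 86 = (1 + (3 - 6))² - 86 = (1 - 3)² - 86 = (-2)² - 86 = 4 - 86 = -82)
H - 1*(-50) = -82 - 1*(-50) = -82 + 50 = -32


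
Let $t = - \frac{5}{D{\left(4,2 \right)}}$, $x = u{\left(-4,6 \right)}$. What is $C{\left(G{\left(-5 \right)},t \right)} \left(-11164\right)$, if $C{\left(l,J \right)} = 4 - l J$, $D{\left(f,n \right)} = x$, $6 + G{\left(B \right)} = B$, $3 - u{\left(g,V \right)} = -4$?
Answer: $\frac{301428}{7} \approx 43061.0$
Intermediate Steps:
$u{\left(g,V \right)} = 7$ ($u{\left(g,V \right)} = 3 - -4 = 3 + 4 = 7$)
$G{\left(B \right)} = -6 + B$
$x = 7$
$D{\left(f,n \right)} = 7$
$t = - \frac{5}{7} \approx -0.71429$
$C{\left(l,J \right)} = 4 - J l$
$C{\left(G{\left(-5 \right)},t \right)} \left(-11164\right) = \left(4 - - \frac{5 \left(-6 - 5\right)}{7}\right) \left(-11164\right) = \left(4 - \left(- \frac{5}{7}\right) \left(-11\right)\right) \left(-11164\right) = \left(4 - \frac{55}{7}\right) \left(-11164\right) = \left(- \frac{27}{7}\right) \left(-11164\right) = \frac{301428}{7}$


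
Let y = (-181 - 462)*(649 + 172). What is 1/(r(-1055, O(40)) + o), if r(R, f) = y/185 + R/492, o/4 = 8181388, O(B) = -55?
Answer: 91020/2978419819589 ≈ 3.0560e-8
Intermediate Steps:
y = -527903 (y = -643*821 = -527903)
o = 32725552 (o = 4*8181388 = 32725552)
r(R, f) = -527903/185 + R/492
1/(r(-1055, O(40)) + o) = 1/((-527903/185 + (1/492)*(-1055)) + 32725552) = 1/((-527903/185 - 1055/492) + 32725552) = 1/(-259923451/91020 + 32725552) = 1/(2978419819589/91020) = 91020/2978419819589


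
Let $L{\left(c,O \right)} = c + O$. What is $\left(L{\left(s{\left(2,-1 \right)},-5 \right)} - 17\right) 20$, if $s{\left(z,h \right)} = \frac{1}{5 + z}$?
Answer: $- \frac{3060}{7} \approx -437.14$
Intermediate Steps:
$L{\left(c,O \right)} = O + c$
$\left(L{\left(s{\left(2,-1 \right)},-5 \right)} - 17\right) 20 = \left(\left(-5 + \frac{1}{5 + 2}\right) - 17\right) 20 = \left(\left(-5 + \frac{1}{7}\right) - 17\right) 20 = \left(- \frac{34}{7} - 17\right) 20 = \left(- \frac{153}{7}\right) 20 = - \frac{3060}{7}$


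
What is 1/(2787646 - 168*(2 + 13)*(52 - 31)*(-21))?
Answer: 1/3898966 ≈ 2.5648e-7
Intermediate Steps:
1/(2787646 - 168*(2 + 13)*(52 - 31)*(-21)) = 1/(2787646 - 2520*21*(-21)) = 1/(2787646 - 168*315*(-21)) = 1/(2787646 - 52920*(-21)) = 1/(2787646 + 1111320) = 1/3898966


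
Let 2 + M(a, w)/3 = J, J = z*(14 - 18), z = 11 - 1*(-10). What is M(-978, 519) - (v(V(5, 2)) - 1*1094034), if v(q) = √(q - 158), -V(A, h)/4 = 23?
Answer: 1093776 - 5*I*√10 ≈ 1.0938e+6 - 15.811*I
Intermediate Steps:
z = 21 (z = 11 + 10 = 21)
J = -84 (J = 21*(14 - 18) = 21*(-4) = -84)
V(A, h) = -92 (V(A, h) = -4*23 = -92)
M(a, w) = -258 (M(a, w) = -6 + 3*(-84) = -6 - 252 = -258)
v(q) = √(-158 + q)
M(-978, 519) - (v(V(5, 2)) - 1*1094034) = -258 - (√(-158 - 92) - 1*1094034) = -258 - (√(-250) - 1094034) = -258 - (5*I*√10 - 1094034) = -258 - (-1094034 + 5*I*√10) = -258 + (1094034 - 5*I*√10) = 1093776 - 5*I*√10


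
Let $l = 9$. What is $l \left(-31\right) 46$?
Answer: $-12834$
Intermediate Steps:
$l \left(-31\right) 46 = 9 \left(-31\right) 46 = \left(-279\right) 46 = -12834$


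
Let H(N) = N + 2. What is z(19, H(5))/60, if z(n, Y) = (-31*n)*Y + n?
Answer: -342/5 ≈ -68.400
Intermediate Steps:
H(N) = 2 + N
z(n, Y) = n - 31*Y*n (z(n, Y) = -31*Y*n + n = n - 31*Y*n)
z(19, H(5))/60 = (19*(1 - 31*(2 + 5)))/60 = (19*(1 - 31*7))*(1/60) = (19*(1 - 217))*(1/60) = (19*(-216))*(1/60) = -4104*1/60 = -342/5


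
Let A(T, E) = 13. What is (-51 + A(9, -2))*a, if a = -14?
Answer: 532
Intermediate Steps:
(-51 + A(9, -2))*a = (-51 + 13)*(-14) = -38*(-14) = 532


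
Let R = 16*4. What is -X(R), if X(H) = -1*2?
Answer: 2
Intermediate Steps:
R = 64
X(H) = -2
-X(R) = -1*(-2) = 2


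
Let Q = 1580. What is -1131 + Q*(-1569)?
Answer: -2480151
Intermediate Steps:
-1131 + Q*(-1569) = -1131 + 1580*(-1569) = -1131 - 2479020 = -2480151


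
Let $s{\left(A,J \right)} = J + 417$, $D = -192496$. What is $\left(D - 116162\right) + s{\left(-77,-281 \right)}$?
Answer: $-308522$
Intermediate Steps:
$s{\left(A,J \right)} = 417 + J$
$\left(D - 116162\right) + s{\left(-77,-281 \right)} = \left(-192496 - 116162\right) + \left(417 - 281\right) = -308658 + 136 = -308522$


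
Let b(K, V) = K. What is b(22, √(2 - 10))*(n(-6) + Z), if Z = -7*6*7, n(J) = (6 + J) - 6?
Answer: -6600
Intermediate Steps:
n(J) = J
Z = -294 (Z = -42*7 = -294)
b(22, √(2 - 10))*(n(-6) + Z) = 22*(-6 - 294) = 22*(-300) = -6600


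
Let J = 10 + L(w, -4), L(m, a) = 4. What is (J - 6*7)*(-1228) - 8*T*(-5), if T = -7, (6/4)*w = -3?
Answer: 34104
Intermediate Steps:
w = -2 (w = (⅔)*(-3) = -2)
J = 14 (J = 10 + 4 = 14)
(J - 6*7)*(-1228) - 8*T*(-5) = (14 - 6*7)*(-1228) - 8*(-7)*(-5) = (14 - 42)*(-1228) + 56*(-5) = -28*(-1228) - 280 = 34384 - 280 = 34104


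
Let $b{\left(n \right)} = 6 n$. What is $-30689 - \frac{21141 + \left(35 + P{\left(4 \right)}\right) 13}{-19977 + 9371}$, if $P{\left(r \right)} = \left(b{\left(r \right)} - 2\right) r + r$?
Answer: $- \frac{162732371}{5303} \approx -30687.0$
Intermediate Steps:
$P{\left(r \right)} = r + r \left(-2 + 6 r\right)$ ($P{\left(r \right)} = \left(6 r - 2\right) r + r = \left(-2 + 6 r\right) r + r = r \left(-2 + 6 r\right) + r = r + r \left(-2 + 6 r\right)$)
$-30689 - \frac{21141 + \left(35 + P{\left(4 \right)}\right) 13}{-19977 + 9371} = -30689 - \frac{21141 + \left(35 + 4 \left(-1 + 6 \cdot 4\right)\right) 13}{-19977 + 9371} = -30689 - \frac{21141 + \left(35 + 4 \left(-1 + 24\right)\right) 13}{-10606} = -30689 - \left(21141 + \left(35 + 4 \cdot 23\right) 13\right) \left(- \frac{1}{10606}\right) = -30689 - \left(21141 + \left(35 + 92\right) 13\right) \left(- \frac{1}{10606}\right) = -30689 - \left(21141 + 127 \cdot 13\right) \left(- \frac{1}{10606}\right) = -30689 - \left(21141 + 1651\right) \left(- \frac{1}{10606}\right) = -30689 - 22792 \left(- \frac{1}{10606}\right) = -30689 - - \frac{11396}{5303} = -30689 + \frac{11396}{5303} = - \frac{162732371}{5303}$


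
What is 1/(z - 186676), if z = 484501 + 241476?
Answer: 1/539301 ≈ 1.8543e-6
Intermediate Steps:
z = 725977
1/(z - 186676) = 1/(725977 - 186676) = 1/539301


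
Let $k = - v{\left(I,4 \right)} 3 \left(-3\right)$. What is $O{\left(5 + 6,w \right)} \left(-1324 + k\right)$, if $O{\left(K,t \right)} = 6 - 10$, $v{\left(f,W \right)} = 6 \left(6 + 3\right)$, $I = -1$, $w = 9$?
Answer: $3352$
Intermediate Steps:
$v{\left(f,W \right)} = 54$ ($v{\left(f,W \right)} = 6 \cdot 9 = 54$)
$O{\left(K,t \right)} = -4$ ($O{\left(K,t \right)} = 6 - 10 = -4$)
$k = 486$ ($k = - 54 \cdot 3 \left(-3\right) = - 162 \left(-3\right) = \left(-1\right) \left(-486\right) = 486$)
$O{\left(5 + 6,w \right)} \left(-1324 + k\right) = - 4 \left(-1324 + 486\right) = \left(-4\right) \left(-838\right) = 3352$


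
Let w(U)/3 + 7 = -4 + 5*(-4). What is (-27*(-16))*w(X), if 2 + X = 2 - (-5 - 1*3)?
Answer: -40176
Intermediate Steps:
X = 8 (X = -2 + (2 - (-5 - 1*3)) = -2 + (2 - (-5 - 3)) = -2 + (2 - 1*(-8)) = -2 + (2 + 8) = -2 + 10 = 8)
w(U) = -93 (w(U) = -21 + 3*(-4 + 5*(-4)) = -21 + 3*(-4 - 20) = -21 + 3*(-24) = -21 - 72 = -93)
(-27*(-16))*w(X) = -27*(-16)*(-93) = 432*(-93) = -40176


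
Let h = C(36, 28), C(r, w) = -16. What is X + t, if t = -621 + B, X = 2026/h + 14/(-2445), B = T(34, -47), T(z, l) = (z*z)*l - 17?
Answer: -1077690097/19560 ≈ -55097.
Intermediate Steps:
T(z, l) = -17 + l*z² (T(z, l) = z²*l - 17 = l*z² - 17 = -17 + l*z²)
B = -54349 (B = -17 - 47*34² = -17 - 47*1156 = -17 - 54332 = -54349)
h = -16
X = -2476897/19560 (X = 2026/(-16) + 14/(-2445) = 2026*(-1/16) + 14*(-1/2445) = -1013/8 - 14/2445 = -2476897/19560 ≈ -126.63)
t = -54970 (t = -621 - 54349 = -54970)
X + t = -2476897/19560 - 54970 = -1077690097/19560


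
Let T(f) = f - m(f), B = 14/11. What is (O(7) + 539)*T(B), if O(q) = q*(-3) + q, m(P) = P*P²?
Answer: -551250/1331 ≈ -414.16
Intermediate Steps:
B = 14/11 (B = 14*(1/11) = 14/11 ≈ 1.2727)
m(P) = P³
O(q) = -2*q (O(q) = -3*q + q = -2*q)
T(f) = f - f³
(O(7) + 539)*T(B) = (-2*7 + 539)*(14/11 - (14/11)³) = (-14 + 539)*(14/11 - 1*2744/1331) = 525*(14/11 - 2744/1331) = 525*(-1050/1331) = -551250/1331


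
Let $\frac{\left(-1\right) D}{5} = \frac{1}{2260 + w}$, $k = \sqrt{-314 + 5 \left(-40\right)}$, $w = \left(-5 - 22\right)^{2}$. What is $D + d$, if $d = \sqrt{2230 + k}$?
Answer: $- \frac{5}{2989} + \sqrt{2230 + i \sqrt{514}} \approx 47.222 + 0.24005 i$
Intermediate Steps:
$w = 729$ ($w = \left(-27\right)^{2} = 729$)
$k = i \sqrt{514}$ ($k = \sqrt{-314 - 200} = \sqrt{-514} = i \sqrt{514} \approx 22.672 i$)
$d = \sqrt{2230 + i \sqrt{514}} \approx 47.224 + 0.24 i$
$D = - \frac{5}{2989}$ ($D = - \frac{5}{2260 + 729} = - \frac{5}{2989} \approx -0.0016728$)
$D + d = - \frac{5}{2989} + \sqrt{2230 + i \sqrt{514}}$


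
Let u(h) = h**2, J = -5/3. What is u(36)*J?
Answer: -2160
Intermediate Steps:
J = -5/3 (J = -5*1/3 = -5/3 ≈ -1.6667)
u(36)*J = 36**2*(-5/3) = 1296*(-5/3) = -2160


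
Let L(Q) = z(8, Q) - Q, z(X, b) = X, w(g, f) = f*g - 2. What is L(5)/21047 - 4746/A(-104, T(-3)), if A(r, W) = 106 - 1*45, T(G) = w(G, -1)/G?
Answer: -99888879/1283867 ≈ -77.803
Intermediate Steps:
w(g, f) = -2 + f*g
T(G) = (-2 - G)/G
L(Q) = 8 - Q
A(r, W) = 61 (A(r, W) = 106 - 45 = 61)
L(5)/21047 - 4746/A(-104, T(-3)) = (8 - 1*5)/21047 - 4746/61 = (8 - 5)*(1/21047) - 4746*1/61 = 3*(1/21047) - 4746/61 = 3/21047 - 4746/61 = -99888879/1283867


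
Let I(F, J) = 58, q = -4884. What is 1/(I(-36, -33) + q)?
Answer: -1/4826 ≈ -0.00020721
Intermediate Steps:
1/(I(-36, -33) + q) = 1/(58 - 4884) = 1/(-4826) = -1/4826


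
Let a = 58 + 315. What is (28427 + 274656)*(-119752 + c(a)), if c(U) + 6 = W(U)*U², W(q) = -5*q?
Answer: -78678935342469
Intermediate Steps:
a = 373
c(U) = -6 - 5*U³ (c(U) = -6 + (-5*U)*U² = -6 - 5*U³)
(28427 + 274656)*(-119752 + c(a)) = (28427 + 274656)*(-119752 + (-6 - 5*373³)) = 303083*(-119752 + (-6 - 5*51895117)) = 303083*(-119752 + (-6 - 259475585)) = 303083*(-119752 - 259475591) = 303083*(-259595343) = -78678935342469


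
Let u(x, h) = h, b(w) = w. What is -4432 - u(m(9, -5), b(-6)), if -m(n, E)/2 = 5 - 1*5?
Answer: -4426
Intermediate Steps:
m(n, E) = 0 (m(n, E) = -2*(5 - 1*5) = -2*(5 - 5) = -2*0 = 0)
-4432 - u(m(9, -5), b(-6)) = -4432 - 1*(-6) = -4432 + 6 = -4426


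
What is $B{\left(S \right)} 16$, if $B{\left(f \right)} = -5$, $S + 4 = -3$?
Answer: $-80$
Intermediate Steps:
$S = -7$ ($S = -4 - 3 = -7$)
$B{\left(S \right)} 16 = \left(-5\right) 16 = -80$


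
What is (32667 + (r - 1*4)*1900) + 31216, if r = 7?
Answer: 69583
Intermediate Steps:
(32667 + (r - 1*4)*1900) + 31216 = (32667 + (7 - 1*4)*1900) + 31216 = (32667 + (7 - 4)*1900) + 31216 = (32667 + 3*1900) + 31216 = (32667 + 5700) + 31216 = 38367 + 31216 = 69583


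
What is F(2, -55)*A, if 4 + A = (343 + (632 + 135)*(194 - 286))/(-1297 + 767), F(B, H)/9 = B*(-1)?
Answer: -612909/265 ≈ -2312.9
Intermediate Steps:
F(B, H) = -9*B (F(B, H) = 9*(B*(-1)) = 9*(-B) = -9*B)
A = 68101/530 (A = -4 + (343 + (632 + 135)*(194 - 286))/(-1297 + 767) = -4 + (343 + 767*(-92))/(-530) = -4 + (343 - 70564)*(-1/530) = -4 - 70221*(-1/530) = -4 + 70221/530 = 68101/530 ≈ 128.49)
F(2, -55)*A = -9*2*(68101/530) = -18*68101/530 = -612909/265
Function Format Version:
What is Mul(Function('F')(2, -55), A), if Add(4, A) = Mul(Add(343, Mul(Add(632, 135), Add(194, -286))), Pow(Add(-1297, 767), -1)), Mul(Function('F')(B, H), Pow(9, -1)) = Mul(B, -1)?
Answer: Rational(-612909, 265) ≈ -2312.9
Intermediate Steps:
Function('F')(B, H) = Mul(-9, B) (Function('F')(B, H) = Mul(9, Mul(B, -1)) = Mul(9, Mul(-1, B)) = Mul(-9, B))
A = Rational(68101, 530) (A = Add(-4, Mul(Add(343, Mul(Add(632, 135), Add(194, -286))), Pow(Add(-1297, 767), -1))) = Add(-4, Mul(Add(343, Mul(767, -92)), Pow(-530, -1))) = Add(-4, Mul(Add(343, -70564), Rational(-1, 530))) = Add(-4, Mul(-70221, Rational(-1, 530))) = Add(-4, Rational(70221, 530)) = Rational(68101, 530) ≈ 128.49)
Mul(Function('F')(2, -55), A) = Mul(Mul(-9, 2), Rational(68101, 530)) = Mul(-18, Rational(68101, 530)) = Rational(-612909, 265)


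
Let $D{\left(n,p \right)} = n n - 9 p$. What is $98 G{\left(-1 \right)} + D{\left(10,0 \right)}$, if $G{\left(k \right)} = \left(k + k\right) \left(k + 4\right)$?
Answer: $-488$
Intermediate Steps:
$G{\left(k \right)} = 2 k \left(4 + k\right)$
$D{\left(n,p \right)} = n^{2} - 9 p$
$98 G{\left(-1 \right)} + D{\left(10,0 \right)} = 98 \cdot 2 \left(-1\right) \left(4 - 1\right) + \left(10^{2} - 0\right) = 98 \cdot 2 \left(-1\right) 3 + \left(100 + 0\right) = 98 \left(-6\right) + 100 = -588 + 100 = -488$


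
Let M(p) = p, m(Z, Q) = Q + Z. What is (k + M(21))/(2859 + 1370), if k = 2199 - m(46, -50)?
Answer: 2224/4229 ≈ 0.52589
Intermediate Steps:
k = 2203 (k = 2199 - (-50 + 46) = 2199 - 1*(-4) = 2199 + 4 = 2203)
(k + M(21))/(2859 + 1370) = (2203 + 21)/(2859 + 1370) = 2224/4229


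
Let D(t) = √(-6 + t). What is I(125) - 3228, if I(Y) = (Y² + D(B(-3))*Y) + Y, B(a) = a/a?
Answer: 12522 + 125*I*√5 ≈ 12522.0 + 279.51*I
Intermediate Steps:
B(a) = 1
I(Y) = Y + Y² + I*Y*√5 (I(Y) = (Y² + √(-6 + 1)*Y) + Y = (Y² + √(-5)*Y) + Y = (Y² + (I*√5)*Y) + Y = (Y² + I*Y*√5) + Y = Y + Y² + I*Y*√5)
I(125) - 3228 = 125*(1 + 125 + I*√5) - 3228 = 125*(126 + I*√5) - 3228 = (15750 + 125*I*√5) - 3228 = 12522 + 125*I*√5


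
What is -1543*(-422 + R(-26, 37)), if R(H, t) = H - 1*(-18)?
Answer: 663490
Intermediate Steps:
R(H, t) = 18 + H (R(H, t) = H + 18 = 18 + H)
-1543*(-422 + R(-26, 37)) = -1543*(-422 + (18 - 26)) = -1543*(-422 - 8) = -1543*(-430) = 663490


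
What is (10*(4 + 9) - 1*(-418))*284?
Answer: 155632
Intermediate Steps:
(10*(4 + 9) - 1*(-418))*284 = (10*13 + 418)*284 = (130 + 418)*284 = 548*284 = 155632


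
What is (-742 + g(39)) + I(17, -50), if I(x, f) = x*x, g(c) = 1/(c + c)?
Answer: -35333/78 ≈ -452.99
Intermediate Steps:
g(c) = 1/(2*c)
I(x, f) = x**2
(-742 + g(39)) + I(17, -50) = (-742 + (1/2)/39) + 17**2 = (-742 + (1/2)*(1/39)) + 289 = (-742 + 1/78) + 289 = -57875/78 + 289 = -35333/78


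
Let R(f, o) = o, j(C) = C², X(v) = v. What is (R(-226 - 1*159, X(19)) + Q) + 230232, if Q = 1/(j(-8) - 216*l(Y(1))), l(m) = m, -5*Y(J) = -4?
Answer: 125256539/544 ≈ 2.3025e+5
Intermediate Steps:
Y(J) = ⅘ (Y(J) = -⅕*(-4) = ⅘)
Q = -5/544 (Q = 1/((-8)² - 216*⅘) = 1/(64 - 864/5) = 1/(-544/5) = -5/544 ≈ -0.0091912)
(R(-226 - 1*159, X(19)) + Q) + 230232 = (19 - 5/544) + 230232 = 10331/544 + 230232 = 125256539/544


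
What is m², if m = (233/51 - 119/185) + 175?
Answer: 2849887561921/89019225 ≈ 32014.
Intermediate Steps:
m = 1688161/9435 (m = (233*(1/51) - 119*1/185) + 175 = (233/51 - 119/185) + 175 = 37036/9435 + 175 = 1688161/9435 ≈ 178.93)
m² = (1688161/9435)² = 2849887561921/89019225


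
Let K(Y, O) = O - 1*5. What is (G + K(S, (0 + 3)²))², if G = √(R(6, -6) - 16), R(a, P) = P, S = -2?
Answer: (4 + I*√22)² ≈ -6.0 + 37.523*I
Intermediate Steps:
K(Y, O) = -5 + O (K(Y, O) = O - 5 = -5 + O)
G = I*√22 (G = √(-6 - 16) = √(-22) = I*√22 ≈ 4.6904*I)
(G + K(S, (0 + 3)²))² = (I*√22 + (-5 + (0 + 3)²))² = (I*√22 + (-5 + 3²))² = (I*√22 + (-5 + 9))² = (I*√22 + 4)² = (4 + I*√22)²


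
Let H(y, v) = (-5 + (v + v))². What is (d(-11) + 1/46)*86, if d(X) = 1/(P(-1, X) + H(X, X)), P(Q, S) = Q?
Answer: 16641/8372 ≈ 1.9877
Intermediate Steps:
H(y, v) = (-5 + 2*v)²
d(X) = 1/(-1 + (-5 + 2*X)²)
(d(-11) + 1/46)*86 = (1/(-1 + (-5 + 2*(-11))²) + 1/46)*86 = (1/(-1 + (-5 - 22)²) + 1/46)*86 = (1/(-1 + (-27)²) + 1/46)*86 = (1/(-1 + 729) + 1/46)*86 = (1/728 + 1/46)*86 = (387/16744)*86 = 16641/8372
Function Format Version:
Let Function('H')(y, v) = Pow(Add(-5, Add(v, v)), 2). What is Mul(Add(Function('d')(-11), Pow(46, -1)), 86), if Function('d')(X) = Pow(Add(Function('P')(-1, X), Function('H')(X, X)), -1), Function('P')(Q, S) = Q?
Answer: Rational(16641, 8372) ≈ 1.9877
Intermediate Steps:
Function('H')(y, v) = Pow(Add(-5, Mul(2, v)), 2)
Function('d')(X) = Pow(Add(-1, Pow(Add(-5, Mul(2, X)), 2)), -1)
Mul(Add(Function('d')(-11), Pow(46, -1)), 86) = Mul(Add(Pow(Add(-1, Pow(Add(-5, Mul(2, -11)), 2)), -1), Pow(46, -1)), 86) = Mul(Add(Pow(Add(-1, Pow(Add(-5, -22), 2)), -1), Rational(1, 46)), 86) = Mul(Add(Pow(Add(-1, Pow(-27, 2)), -1), Rational(1, 46)), 86) = Mul(Add(Pow(Add(-1, 729), -1), Rational(1, 46)), 86) = Mul(Add(Pow(728, -1), Rational(1, 46)), 86) = Mul(Add(Rational(1, 728), Rational(1, 46)), 86) = Mul(Rational(387, 16744), 86) = Rational(16641, 8372)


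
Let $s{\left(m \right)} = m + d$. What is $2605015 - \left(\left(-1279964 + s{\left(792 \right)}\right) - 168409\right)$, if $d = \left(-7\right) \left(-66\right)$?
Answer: $4052134$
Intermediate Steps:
$d = 462$
$s{\left(m \right)} = 462 + m$ ($s{\left(m \right)} = m + 462 = 462 + m$)
$2605015 - \left(\left(-1279964 + s{\left(792 \right)}\right) - 168409\right) = 2605015 - \left(\left(-1279964 + \left(462 + 792\right)\right) - 168409\right) = 2605015 - \left(\left(-1279964 + 1254\right) - 168409\right) = 2605015 - \left(-1278710 - 168409\right) = 2605015 - -1447119 = 2605015 + 1447119 = 4052134$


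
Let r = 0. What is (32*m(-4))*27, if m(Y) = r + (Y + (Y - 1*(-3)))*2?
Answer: -8640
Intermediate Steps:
m(Y) = 6 + 4*Y (m(Y) = 0 + (Y + (Y - 1*(-3)))*2 = 0 + (Y + (Y + 3))*2 = 0 + (Y + (3 + Y))*2 = 0 + (3 + 2*Y)*2 = 0 + (6 + 4*Y) = 6 + 4*Y)
(32*m(-4))*27 = (32*(6 + 4*(-4)))*27 = (32*(6 - 16))*27 = (32*(-10))*27 = -320*27 = -8640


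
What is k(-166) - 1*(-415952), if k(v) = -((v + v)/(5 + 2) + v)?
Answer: 2913158/7 ≈ 4.1617e+5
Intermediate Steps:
k(v) = -9*v/7 (k(v) = -((2*v)/7 + v) = -((2*v)*(⅐) + v) = -(2*v/7 + v) = -9*v/7)
k(-166) - 1*(-415952) = -9/7*(-166) - 1*(-415952) = 1494/7 + 415952 = 2913158/7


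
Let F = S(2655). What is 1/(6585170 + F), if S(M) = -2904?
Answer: 1/6582266 ≈ 1.5192e-7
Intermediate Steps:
F = -2904
1/(6585170 + F) = 1/(6585170 - 2904) = 1/6582266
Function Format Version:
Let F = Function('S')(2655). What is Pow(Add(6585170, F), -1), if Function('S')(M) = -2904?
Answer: Rational(1, 6582266) ≈ 1.5192e-7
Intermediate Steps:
F = -2904
Pow(Add(6585170, F), -1) = Pow(Add(6585170, -2904), -1) = Pow(6582266, -1) = Rational(1, 6582266)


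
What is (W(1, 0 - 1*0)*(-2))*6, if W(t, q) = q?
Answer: 0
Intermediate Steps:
(W(1, 0 - 1*0)*(-2))*6 = ((0 - 1*0)*(-2))*6 = ((0 + 0)*(-2))*6 = (0*(-2))*6 = 0*6 = 0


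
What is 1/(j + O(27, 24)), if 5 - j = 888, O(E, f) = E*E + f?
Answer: -1/130 ≈ -0.0076923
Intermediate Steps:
O(E, f) = f + E**2 (O(E, f) = E**2 + f = f + E**2)
j = -883 (j = 5 - 1*888 = 5 - 888 = -883)
1/(j + O(27, 24)) = 1/(-883 + (24 + 27**2)) = 1/(-883 + (24 + 729)) = 1/(-883 + 753) = 1/(-130) = -1/130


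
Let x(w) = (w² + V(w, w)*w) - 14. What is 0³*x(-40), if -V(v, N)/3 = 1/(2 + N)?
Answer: 0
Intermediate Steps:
V(v, N) = -3/(2 + N)
x(w) = -14 + w² - 3*w/(2 + w) (x(w) = (w² + (-3/(2 + w))*w) - 14 = (w² - 3*w/(2 + w)) - 14 = -14 + w² - 3*w/(2 + w))
0³*x(-40) = 0³*((-3*(-40) + (-14 + (-40)²)*(2 - 40))/(2 - 40)) = 0*((120 + (-14 + 1600)*(-38))/(-38)) = 0*(-(120 + 1586*(-38))/38) = 0*(-(120 - 60268)/38) = 0*(-1/38*(-60148)) = 0*(30074/19) = 0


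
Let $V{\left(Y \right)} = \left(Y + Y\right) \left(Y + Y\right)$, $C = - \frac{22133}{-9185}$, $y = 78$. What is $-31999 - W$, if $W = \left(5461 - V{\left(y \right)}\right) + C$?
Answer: $- \frac{120566073}{9185} \approx -13126.0$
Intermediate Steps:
$C = \frac{22133}{9185}$ ($C = \left(-22133\right) \left(- \frac{1}{9185}\right) = \frac{22133}{9185} \approx 2.4097$)
$V{\left(Y \right)} = 4 Y^{2}$ ($V{\left(Y \right)} = 2 Y 2 Y = 4 Y^{2}$)
$W = - \frac{173344742}{9185}$ ($W = \left(5461 - 4 \cdot 78^{2}\right) + \frac{22133}{9185} = \left(5461 - 4 \cdot 6084\right) + \frac{22133}{9185} = \left(5461 - 24336\right) + \frac{22133}{9185} = -18875 + \frac{22133}{9185} = - \frac{173344742}{9185} \approx -18873.0$)
$-31999 - W = -31999 - - \frac{173344742}{9185} = -31999 + \frac{173344742}{9185} = - \frac{120566073}{9185}$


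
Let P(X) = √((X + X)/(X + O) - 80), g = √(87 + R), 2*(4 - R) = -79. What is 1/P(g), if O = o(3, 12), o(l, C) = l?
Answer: -I*√(4 + 2*√58)/(2*√(80 + 39*√58)) ≈ -0.11293*I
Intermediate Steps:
O = 3
R = 87/2 (R = 4 - ½*(-79) = 4 + 79/2 = 87/2 ≈ 43.500)
g = 3*√58/2 (g = √(87 + 87/2) = √(261/2) = 3*√58/2 ≈ 11.424)
P(X) = √(-80 + 2*X/(3 + X)) (P(X) = √((X + X)/(X + 3) - 80) = √((2*X)/(3 + X) - 80) = √(2*X/(3 + X) - 80) = √(-80 + 2*X/(3 + X)))
1/P(g) = 1/(√6*√((-40 - 39*√58/2)/(3 + 3*√58/2))) = 1/(√6*(√(-40 - 39*√58/2)/√(3 + 3*√58/2))) = 1/(√6*√(-40 - 39*√58/2)/√(3 + 3*√58/2)) = √6*√(3 + 3*√58/2)/(6*√(-40 - 39*√58/2))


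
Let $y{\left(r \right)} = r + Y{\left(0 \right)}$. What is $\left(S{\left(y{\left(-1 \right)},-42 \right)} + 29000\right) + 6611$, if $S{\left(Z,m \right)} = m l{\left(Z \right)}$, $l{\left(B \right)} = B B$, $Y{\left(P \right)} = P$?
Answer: $35569$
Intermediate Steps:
$l{\left(B \right)} = B^{2}$
$y{\left(r \right)} = r$ ($y{\left(r \right)} = r + 0 = r$)
$S{\left(Z,m \right)} = m Z^{2}$
$\left(S{\left(y{\left(-1 \right)},-42 \right)} + 29000\right) + 6611 = \left(- 42 \left(-1\right)^{2} + 29000\right) + 6611 = \left(\left(-42\right) 1 + 29000\right) + 6611 = \left(-42 + 29000\right) + 6611 = 28958 + 6611 = 35569$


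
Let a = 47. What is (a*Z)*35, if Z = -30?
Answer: -49350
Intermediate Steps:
(a*Z)*35 = (47*(-30))*35 = -1410*35 = -49350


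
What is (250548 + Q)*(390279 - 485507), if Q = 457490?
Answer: -67425042664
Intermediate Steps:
(250548 + Q)*(390279 - 485507) = (250548 + 457490)*(390279 - 485507) = 708038*(-95228) = -67425042664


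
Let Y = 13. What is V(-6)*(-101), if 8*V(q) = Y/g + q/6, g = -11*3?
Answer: 2323/132 ≈ 17.598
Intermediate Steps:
g = -33
V(q) = -13/264 + q/48 (V(q) = (13/(-33) + q/6)/8 = (13*(-1/33) + q*(⅙))/8 = (-13/33 + q/6)/8 = -13/264 + q/48)
V(-6)*(-101) = (-13/264 + (1/48)*(-6))*(-101) = (-13/264 - ⅛)*(-101) = -23/132*(-101) = 2323/132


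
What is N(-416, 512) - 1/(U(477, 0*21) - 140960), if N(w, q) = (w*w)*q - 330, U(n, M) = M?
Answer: 12489668048321/140960 ≈ 8.8604e+7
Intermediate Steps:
N(w, q) = -330 + q*w² (N(w, q) = w²*q - 330 = q*w² - 330 = -330 + q*w²)
N(-416, 512) - 1/(U(477, 0*21) - 140960) = (-330 + 512*(-416)²) - 1/(0*21 - 140960) = (-330 + 512*173056) - 1/(0 - 140960) = (-330 + 88604672) - 1/(-140960) = 88604342 - 1*(-1/140960) = 88604342 + 1/140960 = 12489668048321/140960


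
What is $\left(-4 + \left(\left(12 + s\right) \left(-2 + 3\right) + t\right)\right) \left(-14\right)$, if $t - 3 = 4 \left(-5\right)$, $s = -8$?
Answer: $238$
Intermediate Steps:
$t = -17$ ($t = 3 + 4 \left(-5\right) = 3 - 20 = -17$)
$\left(-4 + \left(\left(12 + s\right) \left(-2 + 3\right) + t\right)\right) \left(-14\right) = \left(-4 - \left(17 - \left(12 - 8\right) \left(-2 + 3\right)\right)\right) \left(-14\right) = \left(-4 + \left(4 \cdot 1 - 17\right)\right) \left(-14\right) = \left(-4 + \left(4 - 17\right)\right) \left(-14\right) = \left(-4 - 13\right) \left(-14\right) = \left(-17\right) \left(-14\right) = 238$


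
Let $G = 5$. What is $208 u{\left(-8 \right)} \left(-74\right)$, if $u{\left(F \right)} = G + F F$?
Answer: $-1062048$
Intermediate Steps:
$u{\left(F \right)} = 5 + F^{2}$ ($u{\left(F \right)} = 5 + F F = 5 + F^{2}$)
$208 u{\left(-8 \right)} \left(-74\right) = 208 \left(5 + \left(-8\right)^{2}\right) \left(-74\right) = 208 \left(5 + 64\right) \left(-74\right) = 208 \cdot 69 \left(-74\right) = 14352 \left(-74\right) = -1062048$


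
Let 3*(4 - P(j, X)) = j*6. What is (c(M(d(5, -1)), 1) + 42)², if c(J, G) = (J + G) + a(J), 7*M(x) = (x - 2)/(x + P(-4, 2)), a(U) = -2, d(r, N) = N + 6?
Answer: 23833924/14161 ≈ 1683.1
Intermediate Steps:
d(r, N) = 6 + N
P(j, X) = 4 - 2*j (P(j, X) = 4 - j*6/3 = 4 - 2*j)
M(x) = (-2 + x)/(7*(12 + x)) (M(x) = ((x - 2)/(x + (4 - 2*(-4))))/7 = ((-2 + x)/(x + (4 + 8)))/7 = ((-2 + x)/(x + 12))/7 = ((-2 + x)/(12 + x))/7 = (-2 + x)/(7*(12 + x)))
c(J, G) = -2 + G + J (c(J, G) = (J + G) - 2 = (G + J) - 2 = -2 + G + J)
(c(M(d(5, -1)), 1) + 42)² = ((-2 + 1 + (-2 + (6 - 1))/(7*(12 + (6 - 1)))) + 42)² = ((-2 + 1 + (-2 + 5)/(7*(12 + 5))) + 42)² = ((-2 + 1 + (⅐)*3/17) + 42)² = ((-2 + 1 + (⅐)*(1/17)*3) + 42)² = ((-2 + 1 + 3/119) + 42)² = (-116/119 + 42)² = (4882/119)² = 23833924/14161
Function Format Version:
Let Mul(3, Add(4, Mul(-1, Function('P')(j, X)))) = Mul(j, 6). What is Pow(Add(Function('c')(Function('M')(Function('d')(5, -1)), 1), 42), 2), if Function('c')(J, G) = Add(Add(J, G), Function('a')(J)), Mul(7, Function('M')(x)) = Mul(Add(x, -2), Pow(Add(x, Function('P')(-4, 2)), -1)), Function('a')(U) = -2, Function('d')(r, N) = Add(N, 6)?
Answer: Rational(23833924, 14161) ≈ 1683.1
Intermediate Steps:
Function('d')(r, N) = Add(6, N)
Function('P')(j, X) = Add(4, Mul(-2, j)) (Function('P')(j, X) = Add(4, Mul(Rational(-1, 3), Mul(j, 6))) = Add(4, Mul(Rational(-1, 3), Mul(6, j))) = Add(4, Mul(-2, j)))
Function('M')(x) = Mul(Rational(1, 7), Pow(Add(12, x), -1), Add(-2, x)) (Function('M')(x) = Mul(Rational(1, 7), Mul(Add(x, -2), Pow(Add(x, Add(4, Mul(-2, -4))), -1))) = Mul(Rational(1, 7), Mul(Add(-2, x), Pow(Add(x, Add(4, 8)), -1))) = Mul(Rational(1, 7), Mul(Add(-2, x), Pow(Add(x, 12), -1))) = Mul(Rational(1, 7), Mul(Add(-2, x), Pow(Add(12, x), -1))) = Mul(Rational(1, 7), Mul(Pow(Add(12, x), -1), Add(-2, x))) = Mul(Rational(1, 7), Pow(Add(12, x), -1), Add(-2, x)))
Function('c')(J, G) = Add(-2, G, J) (Function('c')(J, G) = Add(Add(J, G), -2) = Add(Add(G, J), -2) = Add(-2, G, J))
Pow(Add(Function('c')(Function('M')(Function('d')(5, -1)), 1), 42), 2) = Pow(Add(Add(-2, 1, Mul(Rational(1, 7), Pow(Add(12, Add(6, -1)), -1), Add(-2, Add(6, -1)))), 42), 2) = Pow(Add(Add(-2, 1, Mul(Rational(1, 7), Pow(Add(12, 5), -1), Add(-2, 5))), 42), 2) = Pow(Add(Add(-2, 1, Mul(Rational(1, 7), Pow(17, -1), 3)), 42), 2) = Pow(Add(Add(-2, 1, Mul(Rational(1, 7), Rational(1, 17), 3)), 42), 2) = Pow(Add(Add(-2, 1, Rational(3, 119)), 42), 2) = Pow(Add(Rational(-116, 119), 42), 2) = Pow(Rational(4882, 119), 2) = Rational(23833924, 14161)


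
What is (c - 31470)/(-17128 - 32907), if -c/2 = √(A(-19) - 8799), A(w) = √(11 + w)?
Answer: 6294/10007 + 2*√(-8799 + 2*I*√2)/50035 ≈ 0.62896 + 0.0037495*I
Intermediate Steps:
c = -2*√(-8799 + 2*I*√2) (c = -2*√(√(11 - 19) - 8799) = -2*√(√(-8) - 8799) = -2*√(2*I*√2 - 8799) = -2*√(-8799 + 2*I*√2) ≈ -0.030153 - 187.61*I)
(c - 31470)/(-17128 - 32907) = (-2*√(-8799 + 2*I*√2) - 31470)/(-17128 - 32907) = (-31470 - 2*√(-8799 + 2*I*√2))/(-50035) = (-31470 - 2*√(-8799 + 2*I*√2))*(-1/50035) = 6294/10007 + 2*√(-8799 + 2*I*√2)/50035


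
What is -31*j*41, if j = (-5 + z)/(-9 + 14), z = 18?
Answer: -16523/5 ≈ -3304.6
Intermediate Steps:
j = 13/5 (j = (-5 + 18)/(-9 + 14) = 13/5 ≈ 2.6000)
-31*j*41 = -31*13/5*41 = -403/5*41 = -16523/5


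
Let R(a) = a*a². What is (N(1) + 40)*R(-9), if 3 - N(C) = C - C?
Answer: -31347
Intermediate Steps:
R(a) = a³
N(C) = 3 (N(C) = 3 - (C - C) = 3 - 1*0 = 3 + 0 = 3)
(N(1) + 40)*R(-9) = (3 + 40)*(-9)³ = 43*(-729) = -31347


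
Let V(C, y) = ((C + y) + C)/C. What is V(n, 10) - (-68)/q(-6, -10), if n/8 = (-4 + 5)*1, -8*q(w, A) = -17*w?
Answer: -25/12 ≈ -2.0833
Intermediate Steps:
q(w, A) = 17*w/8 (q(w, A) = -(-17)*w/8 = 17*w/8)
n = 8 (n = 8*((-4 + 5)*1) = 8*(1*1) = 8*1 = 8)
V(C, y) = (y + 2*C)/C
V(n, 10) - (-68)/q(-6, -10) = (2 + 10/8) - (-68)/((17/8)*(-6)) = (2 + 10*(⅛)) - (-68)/(-51/4) = (2 + 5/4) - (-68)*(-4)/51 = 13/4 - 1*16/3 = 13/4 - 16/3 = -25/12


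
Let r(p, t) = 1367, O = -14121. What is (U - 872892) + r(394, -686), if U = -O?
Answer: -857404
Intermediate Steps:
U = 14121 (U = -1*(-14121) = 14121)
(U - 872892) + r(394, -686) = (14121 - 872892) + 1367 = -858771 + 1367 = -857404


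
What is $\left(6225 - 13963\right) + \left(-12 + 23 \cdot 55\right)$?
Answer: $-6485$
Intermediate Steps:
$\left(6225 - 13963\right) + \left(-12 + 23 \cdot 55\right) = -7738 + \left(-12 + 1265\right) = -7738 + 1253 = -6485$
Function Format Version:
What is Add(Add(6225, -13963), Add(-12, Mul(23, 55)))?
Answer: -6485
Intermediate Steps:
Add(Add(6225, -13963), Add(-12, Mul(23, 55))) = Add(-7738, Add(-12, 1265)) = Add(-7738, 1253) = -6485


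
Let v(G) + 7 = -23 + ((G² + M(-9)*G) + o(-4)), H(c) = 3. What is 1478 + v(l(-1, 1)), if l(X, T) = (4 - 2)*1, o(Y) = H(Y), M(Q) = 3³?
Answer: 1509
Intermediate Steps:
M(Q) = 27
o(Y) = 3
l(X, T) = 2 (l(X, T) = 2*1 = 2)
v(G) = -27 + G² + 27*G (v(G) = -7 + (-23 + ((G² + 27*G) + 3)) = -7 + (-23 + (3 + G² + 27*G)) = -7 + (-20 + G² + 27*G) = -27 + G² + 27*G)
1478 + v(l(-1, 1)) = 1478 + (-27 + 2² + 27*2) = 1478 + (-27 + 4 + 54) = 1478 + 31 = 1509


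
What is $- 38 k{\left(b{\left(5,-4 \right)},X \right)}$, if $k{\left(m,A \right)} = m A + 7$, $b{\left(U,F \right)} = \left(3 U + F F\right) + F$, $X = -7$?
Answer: $6916$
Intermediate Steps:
$b{\left(U,F \right)} = F + F^{2} + 3 U$ ($b{\left(U,F \right)} = \left(3 U + F^{2}\right) + F = \left(F^{2} + 3 U\right) + F = F + F^{2} + 3 U$)
$k{\left(m,A \right)} = 7 + A m$ ($k{\left(m,A \right)} = A m + 7 = 7 + A m$)
$- 38 k{\left(b{\left(5,-4 \right)},X \right)} = - 38 \left(7 - 7 \left(-4 + \left(-4\right)^{2} + 3 \cdot 5\right)\right) = - 38 \left(7 - 7 \left(-4 + 16 + 15\right)\right) = - 38 \left(7 - 189\right) = \left(-38\right) \left(-182\right) = 6916$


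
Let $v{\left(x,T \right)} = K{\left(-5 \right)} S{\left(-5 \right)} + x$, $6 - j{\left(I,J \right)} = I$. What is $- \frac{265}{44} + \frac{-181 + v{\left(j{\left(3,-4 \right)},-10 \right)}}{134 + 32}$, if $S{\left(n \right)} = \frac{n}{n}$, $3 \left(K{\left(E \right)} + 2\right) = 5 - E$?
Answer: $- \frac{77645}{10956} \approx -7.087$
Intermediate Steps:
$j{\left(I,J \right)} = 6 - I$
$K{\left(E \right)} = - \frac{1}{3} - \frac{E}{3}$ ($K{\left(E \right)} = -2 + \frac{5 - E}{3} = -2 - \left(- \frac{5}{3} + \frac{E}{3}\right) = - \frac{1}{3} - \frac{E}{3}$)
$S{\left(n \right)} = 1$
$v{\left(x,T \right)} = \frac{4}{3} + x$ ($v{\left(x,T \right)} = \left(- \frac{1}{3} - - \frac{5}{3}\right) 1 + x = \left(- \frac{1}{3} + \frac{5}{3}\right) 1 + x = \frac{4}{3} \cdot 1 + x = \frac{4}{3} + x$)
$- \frac{265}{44} + \frac{-181 + v{\left(j{\left(3,-4 \right)},-10 \right)}}{134 + 32} = - \frac{265}{44} + \frac{-181 + \left(\frac{4}{3} + \left(6 - 3\right)\right)}{134 + 32} = \left(-265\right) \frac{1}{44} + \frac{-181 + \left(\frac{4}{3} + \left(6 - 3\right)\right)}{166} = - \frac{265}{44} + \left(-181 + \left(\frac{4}{3} + 3\right)\right) \frac{1}{166} = - \frac{265}{44} + \left(-181 + \frac{13}{3}\right) \frac{1}{166} = - \frac{265}{44} - \frac{265}{249} = - \frac{77645}{10956}$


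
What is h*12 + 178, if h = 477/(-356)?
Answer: 14411/89 ≈ 161.92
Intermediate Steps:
h = -477/356 (h = 477*(-1/356) = -477/356 ≈ -1.3399)
h*12 + 178 = -477/356*12 + 178 = -1431/89 + 178 = 14411/89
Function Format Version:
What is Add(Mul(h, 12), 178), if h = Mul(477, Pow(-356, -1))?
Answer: Rational(14411, 89) ≈ 161.92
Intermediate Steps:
h = Rational(-477, 356) (h = Mul(477, Rational(-1, 356)) = Rational(-477, 356) ≈ -1.3399)
Add(Mul(h, 12), 178) = Add(Mul(Rational(-477, 356), 12), 178) = Add(Rational(-1431, 89), 178) = Rational(14411, 89)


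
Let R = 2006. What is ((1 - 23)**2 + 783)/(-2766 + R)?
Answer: -1267/760 ≈ -1.6671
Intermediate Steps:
((1 - 23)**2 + 783)/(-2766 + R) = ((1 - 23)**2 + 783)/(-2766 + 2006) = ((-22)**2 + 783)/(-760) = (484 + 783)*(-1/760) = 1267*(-1/760) = -1267/760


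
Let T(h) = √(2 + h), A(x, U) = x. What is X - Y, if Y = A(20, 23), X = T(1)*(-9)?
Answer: -20 - 9*√3 ≈ -35.588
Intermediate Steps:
X = -9*√3 (X = √(2 + 1)*(-9) = √3*(-9) = -9*√3 ≈ -15.588)
Y = 20
X - Y = -9*√3 - 1*20 = -9*√3 - 20 = -20 - 9*√3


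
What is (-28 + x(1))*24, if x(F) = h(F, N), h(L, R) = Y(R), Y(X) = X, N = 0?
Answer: -672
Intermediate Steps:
h(L, R) = R
x(F) = 0
(-28 + x(1))*24 = (-28 + 0)*24 = -28*24 = -672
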